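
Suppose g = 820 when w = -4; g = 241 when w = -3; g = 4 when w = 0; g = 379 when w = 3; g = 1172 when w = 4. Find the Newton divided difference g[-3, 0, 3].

34

g[-3,0] = (4 - 241) / (0 - (-3)) = -79
g[0,3] = (379 - 4) / (3 - 0) = 125
g[-3,0,3] = (125 - (-79)) / (3 - (-3)) = 34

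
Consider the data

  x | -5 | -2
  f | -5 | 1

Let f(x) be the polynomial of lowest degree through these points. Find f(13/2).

18

Evaluate each Lagrange basis at x = 13/2:
L_0(13/2) = (17/2)/[(-3)] = -17/6
L_1(13/2) = (23/2)/[(3)] = 23/6
Sum: (-5)·(-17/6) + 1·(23/6) = 18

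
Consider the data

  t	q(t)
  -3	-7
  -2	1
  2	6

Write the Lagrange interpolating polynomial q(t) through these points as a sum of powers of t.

L_0(t) = (t + 2)(t - 2) / [5] = (1/5)t^2 - 4/5
L_1(t) = (t + 3)(t - 2) / [-4] = -(1/4)t^2 - (1/4)t + 3/2
L_2(t) = (t + 3)(t + 2) / [20] = (1/20)t^2 + (1/4)t + 3/10
q(t) = (-7)·L_0 + 1·L_1 + 6·L_2
  (-7)·L_0(t) = -(7/5)t^2 + 28/5
  1·L_1(t) = -(1/4)t^2 - (1/4)t + 3/2
  6·L_2(t) = (3/10)t^2 + (3/2)t + 9/5
Adding term by term: -(27/20)t^2 + (5/4)t + 89/10

q(t) = -(27/20)t^2 + (5/4)t + 89/10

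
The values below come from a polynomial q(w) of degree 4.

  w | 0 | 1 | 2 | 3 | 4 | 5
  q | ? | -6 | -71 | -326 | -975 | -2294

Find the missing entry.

The 5 known values determine q uniquely (degree ≤ 4).
Evaluate each Lagrange basis at w = 0:
L_0(0) = (-2)·(-3)·(-4)·(-5)/[(-1)·(-2)·(-3)·(-4)] = 5
L_1(0) = (-1)·(-3)·(-4)·(-5)/[(1)·(-1)·(-2)·(-3)] = -10
L_2(0) = (-1)·(-2)·(-4)·(-5)/[(2)·(1)·(-1)·(-2)] = 10
L_3(0) = (-1)·(-2)·(-3)·(-5)/[(3)·(2)·(1)·(-1)] = -5
L_4(0) = (-1)·(-2)·(-3)·(-4)/[(4)·(3)·(2)·(1)] = 1
Sum: (-6)·(5) + (-71)·(-10) + (-326)·(10) + (-975)·(-5) + (-2294)·(1) = 1

1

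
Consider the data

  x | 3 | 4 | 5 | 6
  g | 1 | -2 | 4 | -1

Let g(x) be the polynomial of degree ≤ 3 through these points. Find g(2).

Using Newton's divided-difference form:
g[3,4] = (-2 - 1) / (4 - 3) = -3
g[4,5] = (4 - (-2)) / (5 - 4) = 6
g[5,6] = (-1 - 4) / (6 - 5) = -5
g[3,4,5] = (6 - (-3)) / (5 - 3) = 9/2
g[4,5,6] = (-5 - 6) / (6 - 4) = -11/2
g[3,4,5,6] = (-11/2 - 9/2) / (6 - 3) = -10/3
g(2) = 1 + (-3)·(-1) + (9/2)·(-1)·(-2) + (-10/3)·(-1)·(-2)·(-3) = 33

33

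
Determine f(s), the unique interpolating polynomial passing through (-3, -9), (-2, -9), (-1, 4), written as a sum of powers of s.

Newton's divided differences:
f[-3,-2] = (-9 - (-9)) / (-2 - (-3)) = 0
f[-2,-1] = (4 - (-9)) / (-1 - (-2)) = 13
f[-3,-2,-1] = (13 - 0) / (-1 - (-3)) = 13/2
f(s) = -9 + (13/2)·(s + 3)(s + 2)
Expanding: f(s) = (13/2)s^2 + (65/2)s + 30

f(s) = (13/2)s^2 + (65/2)s + 30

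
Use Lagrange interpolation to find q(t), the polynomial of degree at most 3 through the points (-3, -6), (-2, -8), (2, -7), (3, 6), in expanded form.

L_0(t) = (t + 2)(t - 2)(t - 3) / [-30] = -(1/30)t^3 + (1/10)t^2 + (2/15)t - 2/5
L_1(t) = (t + 3)(t - 2)(t - 3) / [20] = (1/20)t^3 - (1/10)t^2 - (9/20)t + 9/10
L_2(t) = (t + 3)(t + 2)(t - 3) / [-20] = -(1/20)t^3 - (1/10)t^2 + (9/20)t + 9/10
L_3(t) = (t + 3)(t + 2)(t - 2) / [30] = (1/30)t^3 + (1/10)t^2 - (2/15)t - 2/5
q(t) = (-6)·L_0 + (-8)·L_1 + (-7)·L_2 + 6·L_3
  (-6)·L_0(t) = (1/5)t^3 - (3/5)t^2 - (4/5)t + 12/5
  (-8)·L_1(t) = -(2/5)t^3 + (4/5)t^2 + (18/5)t - 36/5
  (-7)·L_2(t) = (7/20)t^3 + (7/10)t^2 - (63/20)t - 63/10
  6·L_3(t) = (1/5)t^3 + (3/5)t^2 - (4/5)t - 12/5
Adding term by term: (7/20)t^3 + (3/2)t^2 - (23/20)t - 27/2

q(t) = (7/20)t^3 + (3/2)t^2 - (23/20)t - 27/2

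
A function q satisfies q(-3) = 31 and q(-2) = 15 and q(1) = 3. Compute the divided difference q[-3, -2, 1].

q[-3,-2] = (15 - 31) / (-2 - (-3)) = -16
q[-2,1] = (3 - 15) / (1 - (-2)) = -4
q[-3,-2,1] = (-4 - (-16)) / (1 - (-3)) = 3

3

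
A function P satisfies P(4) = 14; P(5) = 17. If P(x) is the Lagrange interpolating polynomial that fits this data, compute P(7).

L_0(7) = (2)/[(-1)] = -2
L_1(7) = (3)/[(1)] = 3
Sum: 14·(-2) + 17·(3) = 23

23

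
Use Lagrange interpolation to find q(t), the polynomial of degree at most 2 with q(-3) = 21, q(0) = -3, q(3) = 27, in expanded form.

L_0(t) = t(t - 3) / [18] = (1/18)t^2 - (1/6)t
L_1(t) = (t + 3)(t - 3) / [-9] = -(1/9)t^2 + 1
L_2(t) = (t + 3)t / [18] = (1/18)t^2 + (1/6)t
q(t) = 21·L_0 + (-3)·L_1 + 27·L_2
  21·L_0(t) = (7/6)t^2 - (7/2)t
  (-3)·L_1(t) = (1/3)t^2 - 3
  27·L_2(t) = (3/2)t^2 + (9/2)t
Adding term by term: 3t^2 + t - 3

q(t) = 3t^2 + t - 3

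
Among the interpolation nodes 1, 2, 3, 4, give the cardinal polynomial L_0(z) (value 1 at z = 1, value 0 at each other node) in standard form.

L_0(z) = (z - 2)(z - 3)(z - 4) / [(-1)·(-2)·(-3)]
       = (z^3 - 9z^2 + 26z - 24) / (-6)

L_0(z) = -(1/6)z^3 + (3/2)z^2 - (13/3)z + 4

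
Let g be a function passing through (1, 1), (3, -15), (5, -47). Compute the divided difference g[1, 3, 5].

-2

g[1,3] = (-15 - 1) / (3 - 1) = -8
g[3,5] = (-47 - (-15)) / (5 - 3) = -16
g[1,3,5] = (-16 - (-8)) / (5 - 1) = -2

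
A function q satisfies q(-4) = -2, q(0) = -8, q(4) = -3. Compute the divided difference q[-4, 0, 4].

11/32

q[-4,0] = (-8 - (-2)) / (0 - (-4)) = -3/2
q[0,4] = (-3 - (-8)) / (4 - 0) = 5/4
q[-4,0,4] = (5/4 - (-3/2)) / (4 - (-4)) = 11/32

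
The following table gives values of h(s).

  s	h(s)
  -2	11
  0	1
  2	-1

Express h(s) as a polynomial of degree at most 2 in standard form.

L_0(s) = s(s - 2) / [8] = (1/8)s^2 - (1/4)s
L_1(s) = (s + 2)(s - 2) / [-4] = -(1/4)s^2 + 1
L_2(s) = (s + 2)s / [8] = (1/8)s^2 + (1/4)s
h(s) = 11·L_0 + 1·L_1 + (-1)·L_2
  11·L_0(s) = (11/8)s^2 - (11/4)s
  1·L_1(s) = -(1/4)s^2 + 1
  (-1)·L_2(s) = -(1/8)s^2 - (1/4)s
Adding term by term: s^2 - 3s + 1

h(s) = s^2 - 3s + 1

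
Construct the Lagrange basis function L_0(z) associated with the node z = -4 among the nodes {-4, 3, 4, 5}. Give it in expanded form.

L_0(z) = -(1/504)z^3 + (1/42)z^2 - (47/504)z + 5/42

L_0(z) = (z - 3)(z - 4)(z - 5) / [(-7)·(-8)·(-9)]
       = (z^3 - 12z^2 + 47z - 60) / (-504)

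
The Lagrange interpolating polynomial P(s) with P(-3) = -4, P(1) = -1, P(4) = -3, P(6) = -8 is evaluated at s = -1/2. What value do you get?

-375/224

L_0(-1/2) = (-3/2)·(-9/2)·(-13/2)/[(-4)·(-7)·(-9)] = 39/224
L_1(-1/2) = (5/2)·(-9/2)·(-13/2)/[(4)·(-3)·(-5)] = 39/32
L_2(-1/2) = (5/2)·(-3/2)·(-13/2)/[(7)·(3)·(-2)] = -65/112
L_3(-1/2) = (5/2)·(-3/2)·(-9/2)/[(9)·(5)·(2)] = 3/16
Sum: (-4)·(39/224) + (-1)·(39/32) + (-3)·(-65/112) + (-8)·(3/16) = -375/224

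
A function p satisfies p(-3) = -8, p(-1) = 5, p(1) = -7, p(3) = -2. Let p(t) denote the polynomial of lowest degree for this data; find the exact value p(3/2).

-575/64

Using Newton's divided-difference form:
p[-3,-1] = (5 - (-8)) / (-1 - (-3)) = 13/2
p[-1,1] = (-7 - 5) / (1 - (-1)) = -6
p[1,3] = (-2 - (-7)) / (3 - 1) = 5/2
p[-3,-1,1] = (-6 - 13/2) / (1 - (-3)) = -25/8
p[-1,1,3] = (5/2 - (-6)) / (3 - (-1)) = 17/8
p[-3,-1,1,3] = (17/8 - (-25/8)) / (3 - (-3)) = 7/8
p(3/2) = -8 + (13/2)·(9/2) + (-25/8)·(9/2)·(5/2) + (7/8)·(9/2)·(5/2)·(1/2) = -575/64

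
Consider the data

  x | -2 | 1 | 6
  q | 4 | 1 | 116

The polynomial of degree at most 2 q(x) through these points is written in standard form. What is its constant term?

-4

L_0(x) = (x - 1)(x - 6) / [24] = (1/24)x^2 - (7/24)x + 1/4
L_1(x) = (x + 2)(x - 6) / [-15] = -(1/15)x^2 + (4/15)x + 4/5
L_2(x) = (x + 2)(x - 1) / [40] = (1/40)x^2 + (1/40)x - 1/20
q(x) = 4·L_0 + 1·L_1 + 116·L_2
Only the constant term is needed; take it from each L_i and combine:
4·(1/4) + 1·(4/5) + 116·(-1/20) = -4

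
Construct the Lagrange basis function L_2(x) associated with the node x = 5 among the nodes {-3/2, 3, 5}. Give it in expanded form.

L_2(x) = (1/13)x^2 - (3/26)x - 9/26

L_2(x) = (x + 3/2)(x - 3) / [(13/2)·(2)]
       = (x^2 - (3/2)x - 9/2) / (13)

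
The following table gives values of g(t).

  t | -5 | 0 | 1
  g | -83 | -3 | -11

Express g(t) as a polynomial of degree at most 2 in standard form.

Build the Lagrange basis polynomials:
L_0(t) = t(t - 1) / [30] = (1/30)t^2 - (1/30)t
L_1(t) = (t + 5)(t - 1) / [-5] = -(1/5)t^2 - (4/5)t + 1
L_2(t) = (t + 5)t / [6] = (1/6)t^2 + (5/6)t
g(t) = (-83)·L_0 + (-3)·L_1 + (-11)·L_2
  (-83)·L_0(t) = -(83/30)t^2 + (83/30)t
  (-3)·L_1(t) = (3/5)t^2 + (12/5)t - 3
  (-11)·L_2(t) = -(11/6)t^2 - (55/6)t
Adding term by term: -4t^2 - 4t - 3

g(t) = -4t^2 - 4t - 3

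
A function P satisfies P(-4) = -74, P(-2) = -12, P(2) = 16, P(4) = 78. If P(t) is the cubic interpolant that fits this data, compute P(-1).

L_0(-1) = (1)·(-3)·(-5)/[(-2)·(-6)·(-8)] = -5/32
L_1(-1) = (3)·(-3)·(-5)/[(2)·(-4)·(-6)] = 15/16
L_2(-1) = (3)·(1)·(-5)/[(6)·(4)·(-2)] = 5/16
L_3(-1) = (3)·(1)·(-3)/[(8)·(6)·(2)] = -3/32
Sum: (-74)·(-5/32) + (-12)·(15/16) + 16·(5/16) + 78·(-3/32) = -2

-2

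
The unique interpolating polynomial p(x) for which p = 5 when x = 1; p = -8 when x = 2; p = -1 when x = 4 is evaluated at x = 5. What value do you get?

Evaluate each Lagrange basis at x = 5:
L_0(5) = (3)·(1)/[(-1)·(-3)] = 1
L_1(5) = (4)·(1)/[(1)·(-2)] = -2
L_2(5) = (4)·(3)/[(3)·(2)] = 2
Sum: 5·(1) + (-8)·(-2) + (-1)·(2) = 19

19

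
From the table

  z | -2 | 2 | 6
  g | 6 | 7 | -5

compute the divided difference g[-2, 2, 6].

g[-2,2] = (7 - 6) / (2 - (-2)) = 1/4
g[2,6] = (-5 - 7) / (6 - 2) = -3
g[-2,2,6] = (-3 - 1/4) / (6 - (-2)) = -13/32

-13/32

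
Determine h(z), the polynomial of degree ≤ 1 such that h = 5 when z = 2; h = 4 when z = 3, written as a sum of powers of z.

h(z) = -z + 7

L_0(z) = (z - 3) / [-1] = -z + 3
L_1(z) = (z - 2) / [1] = z - 2
h(z) = 5·L_0 + 4·L_1
  5·L_0(z) = -5z + 15
  4·L_1(z) = 4z - 8
Adding term by term: -z + 7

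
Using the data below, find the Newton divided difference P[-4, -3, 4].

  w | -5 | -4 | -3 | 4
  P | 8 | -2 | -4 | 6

P[-4,-3] = (-4 - (-2)) / (-3 - (-4)) = -2
P[-3,4] = (6 - (-4)) / (4 - (-3)) = 10/7
P[-4,-3,4] = (10/7 - (-2)) / (4 - (-4)) = 3/7

3/7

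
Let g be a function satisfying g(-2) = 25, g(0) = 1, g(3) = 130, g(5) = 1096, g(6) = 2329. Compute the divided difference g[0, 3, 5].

g[0,3] = (130 - 1) / (3 - 0) = 43
g[3,5] = (1096 - 130) / (5 - 3) = 483
g[0,3,5] = (483 - 43) / (5 - 0) = 88

88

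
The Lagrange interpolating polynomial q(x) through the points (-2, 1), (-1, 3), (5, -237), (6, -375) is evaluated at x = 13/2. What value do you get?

-3681/8

L_0(13/2) = (15/2)·(3/2)·(1/2)/[(-1)·(-7)·(-8)] = -45/448
L_1(13/2) = (17/2)·(3/2)·(1/2)/[(1)·(-6)·(-7)] = 17/112
L_2(13/2) = (17/2)·(15/2)·(1/2)/[(7)·(6)·(-1)] = -85/112
L_3(13/2) = (17/2)·(15/2)·(3/2)/[(8)·(7)·(1)] = 765/448
Sum: 1·(-45/448) + 3·(17/112) + (-237)·(-85/112) + (-375)·(765/448) = -3681/8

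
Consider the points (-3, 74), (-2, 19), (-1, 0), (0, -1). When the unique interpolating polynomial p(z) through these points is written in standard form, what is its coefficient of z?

Build the Lagrange basis polynomials:
L_0(z) = (z + 2)(z + 1)z / [-6] = -(1/6)z^3 - (1/2)z^2 - (1/3)z
L_1(z) = (z + 3)(z + 1)z / [2] = (1/2)z^3 + 2z^2 + (3/2)z
L_2(z) = (z + 3)(z + 2)z / [-2] = -(1/2)z^3 - (5/2)z^2 - 3z
L_3(z) = (z + 3)(z + 2)(z + 1) / [6] = (1/6)z^3 + z^2 + (11/6)z + 1
p(z) = 74·L_0 + 19·L_1 + 0·L_2 + (-1)·L_3
Only the coefficient of z is needed; take it from each L_i and combine:
74·(-1/3) + 19·(3/2) + 0·(-3) + (-1)·(11/6) = 2

2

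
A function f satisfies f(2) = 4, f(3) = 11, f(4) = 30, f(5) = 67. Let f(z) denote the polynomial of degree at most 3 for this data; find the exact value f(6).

128

Evaluate each Lagrange basis at z = 6:
L_0(6) = (3)·(2)·(1)/[(-1)·(-2)·(-3)] = -1
L_1(6) = (4)·(2)·(1)/[(1)·(-1)·(-2)] = 4
L_2(6) = (4)·(3)·(1)/[(2)·(1)·(-1)] = -6
L_3(6) = (4)·(3)·(2)/[(3)·(2)·(1)] = 4
Sum: 4·(-1) + 11·(4) + 30·(-6) + 67·(4) = 128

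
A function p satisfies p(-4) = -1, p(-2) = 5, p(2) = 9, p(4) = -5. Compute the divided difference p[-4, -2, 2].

-1/3

p[-4,-2] = (5 - (-1)) / (-2 - (-4)) = 3
p[-2,2] = (9 - 5) / (2 - (-2)) = 1
p[-4,-2,2] = (1 - 3) / (2 - (-4)) = -1/3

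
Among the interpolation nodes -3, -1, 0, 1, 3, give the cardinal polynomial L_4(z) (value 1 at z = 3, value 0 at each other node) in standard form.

L_4(z) = (1/144)z^4 + (1/48)z^3 - (1/144)z^2 - (1/48)z

L_4(z) = (z + 3)(z + 1)z(z - 1) / [(6)·(4)·(3)·(2)]
       = (z^4 + 3z^3 - z^2 - 3z) / (144)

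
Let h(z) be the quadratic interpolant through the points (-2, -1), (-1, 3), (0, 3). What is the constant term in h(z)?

Build the Lagrange basis polynomials:
L_0(z) = (z + 1)z / [2] = (1/2)z^2 + (1/2)z
L_1(z) = (z + 2)z / [-1] = -z^2 - 2z
L_2(z) = (z + 2)(z + 1) / [2] = (1/2)z^2 + (3/2)z + 1
h(z) = (-1)·L_0 + 3·L_1 + 3·L_2
Only the constant term is needed; take it from each L_i and combine:
(-1)·(0) + 3·(0) + 3·(1) = 3

3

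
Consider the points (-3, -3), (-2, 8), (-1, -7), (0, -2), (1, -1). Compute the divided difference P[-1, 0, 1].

-2

P[-1,0] = (-2 - (-7)) / (0 - (-1)) = 5
P[0,1] = (-1 - (-2)) / (1 - 0) = 1
P[-1,0,1] = (1 - 5) / (1 - (-1)) = -2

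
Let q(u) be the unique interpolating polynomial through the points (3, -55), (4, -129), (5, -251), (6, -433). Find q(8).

L_0(8) = (4)·(3)·(2)/[(-1)·(-2)·(-3)] = -4
L_1(8) = (5)·(3)·(2)/[(1)·(-1)·(-2)] = 15
L_2(8) = (5)·(4)·(2)/[(2)·(1)·(-1)] = -20
L_3(8) = (5)·(4)·(3)/[(3)·(2)·(1)] = 10
Sum: (-55)·(-4) + (-129)·(15) + (-251)·(-20) + (-433)·(10) = -1025

-1025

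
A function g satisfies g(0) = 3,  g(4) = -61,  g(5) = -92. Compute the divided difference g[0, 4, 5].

g[0,4] = (-61 - 3) / (4 - 0) = -16
g[4,5] = (-92 - (-61)) / (5 - 4) = -31
g[0,4,5] = (-31 - (-16)) / (5 - 0) = -3

-3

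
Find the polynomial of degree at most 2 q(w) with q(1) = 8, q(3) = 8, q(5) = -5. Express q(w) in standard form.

q(w) = -(13/8)w^2 + (13/2)w + 25/8

L_0(w) = (w - 3)(w - 5) / [8] = (1/8)w^2 - w + 15/8
L_1(w) = (w - 1)(w - 5) / [-4] = -(1/4)w^2 + (3/2)w - 5/4
L_2(w) = (w - 1)(w - 3) / [8] = (1/8)w^2 - (1/2)w + 3/8
q(w) = 8·L_0 + 8·L_1 + (-5)·L_2
  8·L_0(w) = w^2 - 8w + 15
  8·L_1(w) = -2w^2 + 12w - 10
  (-5)·L_2(w) = -(5/8)w^2 + (5/2)w - 15/8
Adding term by term: -(13/8)w^2 + (13/2)w + 25/8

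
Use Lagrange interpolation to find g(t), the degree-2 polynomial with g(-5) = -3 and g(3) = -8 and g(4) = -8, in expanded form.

Build the Lagrange basis polynomials:
L_0(t) = (t - 3)(t - 4) / [72] = (1/72)t^2 - (7/72)t + 1/6
L_1(t) = (t + 5)(t - 4) / [-8] = -(1/8)t^2 - (1/8)t + 5/2
L_2(t) = (t + 5)(t - 3) / [9] = (1/9)t^2 + (2/9)t - 5/3
g(t) = (-3)·L_0 + (-8)·L_1 + (-8)·L_2
  (-3)·L_0(t) = -(1/24)t^2 + (7/24)t - 1/2
  (-8)·L_1(t) = t^2 + t - 20
  (-8)·L_2(t) = -(8/9)t^2 - (16/9)t + 40/3
Adding term by term: (5/72)t^2 - (35/72)t - 43/6

g(t) = (5/72)t^2 - (35/72)t - 43/6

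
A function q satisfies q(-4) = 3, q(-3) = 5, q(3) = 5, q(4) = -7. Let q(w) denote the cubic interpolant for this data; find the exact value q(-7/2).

L_0(-7/2) = (-1/2)·(-13/2)·(-15/2)/[(-1)·(-7)·(-8)] = 195/448
L_1(-7/2) = (1/2)·(-13/2)·(-15/2)/[(1)·(-6)·(-7)] = 65/112
L_2(-7/2) = (1/2)·(-1/2)·(-15/2)/[(7)·(6)·(-1)] = -5/112
L_3(-7/2) = (1/2)·(-1/2)·(-13/2)/[(8)·(7)·(1)] = 13/448
Sum: 3·(195/448) + 5·(65/112) + 5·(-5/112) + (-7)·(13/448) = 121/32

121/32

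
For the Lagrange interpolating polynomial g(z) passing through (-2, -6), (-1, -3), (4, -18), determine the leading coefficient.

-1

Build the Lagrange basis polynomials:
L_0(z) = (z + 1)(z - 4) / [6] = (1/6)z^2 - (1/2)z - 2/3
L_1(z) = (z + 2)(z - 4) / [-5] = -(1/5)z^2 + (2/5)z + 8/5
L_2(z) = (z + 2)(z + 1) / [30] = (1/30)z^2 + (1/10)z + 1/15
g(z) = (-6)·L_0 + (-3)·L_1 + (-18)·L_2
Only the coefficient of z^2 is needed; take it from each L_i and combine:
(-6)·(1/6) + (-3)·(-1/5) + (-18)·(1/30) = -1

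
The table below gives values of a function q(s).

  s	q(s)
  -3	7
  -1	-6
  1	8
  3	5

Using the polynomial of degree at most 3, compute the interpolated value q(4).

-133/8

L_0(4) = (5)·(3)·(1)/[(-2)·(-4)·(-6)] = -5/16
L_1(4) = (7)·(3)·(1)/[(2)·(-2)·(-4)] = 21/16
L_2(4) = (7)·(5)·(1)/[(4)·(2)·(-2)] = -35/16
L_3(4) = (7)·(5)·(3)/[(6)·(4)·(2)] = 35/16
Sum: 7·(-5/16) + (-6)·(21/16) + 8·(-35/16) + 5·(35/16) = -133/8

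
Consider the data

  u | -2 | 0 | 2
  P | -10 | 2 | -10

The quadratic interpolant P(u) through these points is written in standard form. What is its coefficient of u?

Build the Lagrange basis polynomials:
L_0(u) = u(u - 2) / [8] = (1/8)u^2 - (1/4)u
L_1(u) = (u + 2)(u - 2) / [-4] = -(1/4)u^2 + 1
L_2(u) = (u + 2)u / [8] = (1/8)u^2 + (1/4)u
P(u) = (-10)·L_0 + 2·L_1 + (-10)·L_2
Only the coefficient of u is needed; take it from each L_i and combine:
(-10)·(-1/4) + 2·(0) + (-10)·(1/4) = 0

0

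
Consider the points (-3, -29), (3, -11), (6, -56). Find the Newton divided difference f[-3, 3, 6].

-2

f[-3,3] = (-11 - (-29)) / (3 - (-3)) = 3
f[3,6] = (-56 - (-11)) / (6 - 3) = -15
f[-3,3,6] = (-15 - 3) / (6 - (-3)) = -2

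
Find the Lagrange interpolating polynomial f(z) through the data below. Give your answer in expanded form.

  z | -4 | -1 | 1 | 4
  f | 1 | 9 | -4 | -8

Build the Lagrange basis polynomials:
L_0(z) = (z + 1)(z - 1)(z - 4) / [-120] = -(1/120)z^3 + (1/30)z^2 + (1/120)z - 1/30
L_1(z) = (z + 4)(z - 1)(z - 4) / [30] = (1/30)z^3 - (1/30)z^2 - (8/15)z + 8/15
L_2(z) = (z + 4)(z + 1)(z - 4) / [-30] = -(1/30)z^3 - (1/30)z^2 + (8/15)z + 8/15
L_3(z) = (z + 4)(z + 1)(z - 1) / [120] = (1/120)z^3 + (1/30)z^2 - (1/120)z - 1/30
f(z) = 1·L_0 + 9·L_1 + (-4)·L_2 + (-8)·L_3
  1·L_0(z) = -(1/120)z^3 + (1/30)z^2 + (1/120)z - 1/30
  9·L_1(z) = (3/10)z^3 - (3/10)z^2 - (24/5)z + 24/5
  (-4)·L_2(z) = (2/15)z^3 + (2/15)z^2 - (32/15)z - 32/15
  (-8)·L_3(z) = -(1/15)z^3 - (4/15)z^2 + (1/15)z + 4/15
Adding term by term: (43/120)z^3 - (2/5)z^2 - (823/120)z + 29/10

f(z) = (43/120)z^3 - (2/5)z^2 - (823/120)z + 29/10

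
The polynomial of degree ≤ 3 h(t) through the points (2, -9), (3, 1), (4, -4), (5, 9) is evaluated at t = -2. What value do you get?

Evaluate each Lagrange basis at t = -2:
L_0(-2) = (-5)·(-6)·(-7)/[(-1)·(-2)·(-3)] = 35
L_1(-2) = (-4)·(-6)·(-7)/[(1)·(-1)·(-2)] = -84
L_2(-2) = (-4)·(-5)·(-7)/[(2)·(1)·(-1)] = 70
L_3(-2) = (-4)·(-5)·(-6)/[(3)·(2)·(1)] = -20
Sum: (-9)·(35) + 1·(-84) + (-4)·(70) + 9·(-20) = -859

-859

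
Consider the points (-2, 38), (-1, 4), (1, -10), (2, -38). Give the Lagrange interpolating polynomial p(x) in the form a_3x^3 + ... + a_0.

p(x) = -4x^3 + x^2 - 3x - 4

Build the Lagrange basis polynomials:
L_0(x) = (x + 1)(x - 1)(x - 2) / [-12] = -(1/12)x^3 + (1/6)x^2 + (1/12)x - 1/6
L_1(x) = (x + 2)(x - 1)(x - 2) / [6] = (1/6)x^3 - (1/6)x^2 - (2/3)x + 2/3
L_2(x) = (x + 2)(x + 1)(x - 2) / [-6] = -(1/6)x^3 - (1/6)x^2 + (2/3)x + 2/3
L_3(x) = (x + 2)(x + 1)(x - 1) / [12] = (1/12)x^3 + (1/6)x^2 - (1/12)x - 1/6
p(x) = 38·L_0 + 4·L_1 + (-10)·L_2 + (-38)·L_3
  38·L_0(x) = -(19/6)x^3 + (19/3)x^2 + (19/6)x - 19/3
  4·L_1(x) = (2/3)x^3 - (2/3)x^2 - (8/3)x + 8/3
  (-10)·L_2(x) = (5/3)x^3 + (5/3)x^2 - (20/3)x - 20/3
  (-38)·L_3(x) = -(19/6)x^3 - (19/3)x^2 + (19/6)x + 19/3
Adding term by term: -4x^3 + x^2 - 3x - 4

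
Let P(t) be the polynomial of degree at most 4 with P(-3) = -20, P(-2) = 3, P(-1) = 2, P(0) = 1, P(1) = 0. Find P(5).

Evaluate each Lagrange basis at t = 5:
L_0(5) = (7)·(6)·(5)·(4)/[(-1)·(-2)·(-3)·(-4)] = 35
L_1(5) = (8)·(6)·(5)·(4)/[(1)·(-1)·(-2)·(-3)] = -160
L_2(5) = (8)·(7)·(5)·(4)/[(2)·(1)·(-1)·(-2)] = 280
L_3(5) = (8)·(7)·(6)·(4)/[(3)·(2)·(1)·(-1)] = -224
L_4(5) = (8)·(7)·(6)·(5)/[(4)·(3)·(2)·(1)] = 70
Sum: (-20)·(35) + 3·(-160) + 2·(280) + 1·(-224) + 0 = -844

-844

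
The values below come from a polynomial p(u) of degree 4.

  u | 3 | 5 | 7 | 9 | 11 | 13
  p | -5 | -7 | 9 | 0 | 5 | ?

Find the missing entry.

145

The 5 known values determine p uniquely (degree ≤ 4).
L_0(13) = (8)·(6)·(4)·(2)/[(-2)·(-4)·(-6)·(-8)] = 1
L_1(13) = (10)·(6)·(4)·(2)/[(2)·(-2)·(-4)·(-6)] = -5
L_2(13) = (10)·(8)·(4)·(2)/[(4)·(2)·(-2)·(-4)] = 10
L_3(13) = (10)·(8)·(6)·(2)/[(6)·(4)·(2)·(-2)] = -10
L_4(13) = (10)·(8)·(6)·(4)/[(8)·(6)·(4)·(2)] = 5
Sum: (-5)·(1) + (-7)·(-5) + 9·(10) + 0 + 5·(5) = 145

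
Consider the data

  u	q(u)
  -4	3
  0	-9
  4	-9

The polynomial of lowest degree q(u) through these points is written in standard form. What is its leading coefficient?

The leading coefficient equals the top divided difference q[-4,0,4].
q[-4,0] = (-9 - 3) / (0 - (-4)) = -3
q[0,4] = (-9 - (-9)) / (4 - 0) = 0
q[-4,0,4] = (0 - (-3)) / (4 - (-4)) = 3/8

3/8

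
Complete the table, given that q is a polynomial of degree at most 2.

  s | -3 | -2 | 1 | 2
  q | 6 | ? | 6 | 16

0

The 3 known values determine q uniquely (degree ≤ 2).
L_0(-2) = (-3)·(-4)/[(-4)·(-5)] = 3/5
L_1(-2) = (1)·(-4)/[(4)·(-1)] = 1
L_2(-2) = (1)·(-3)/[(5)·(1)] = -3/5
Sum: 6·(3/5) + 6·(1) + 16·(-3/5) = 0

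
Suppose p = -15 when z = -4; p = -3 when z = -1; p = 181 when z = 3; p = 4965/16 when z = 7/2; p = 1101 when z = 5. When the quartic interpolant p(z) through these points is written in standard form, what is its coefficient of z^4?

The leading coefficient equals the top divided difference p[-4,-1,3,7/2,5].
p[-4,-1] = (-3 - (-15)) / (-1 - (-4)) = 4
p[-1,3] = (181 - (-3)) / (3 - (-1)) = 46
p[3,7/2] = (4965/16 - 181) / (7/2 - 3) = 2069/8
p[7/2,5] = (1101 - 4965/16) / (5 - 7/2) = 4217/8
p[-4,-1,3] = (46 - 4) / (3 - (-4)) = 6
p[-1,3,7/2] = (2069/8 - 46) / (7/2 - (-1)) = 189/4
p[3,7/2,5] = (4217/8 - 2069/8) / (5 - 3) = 537/4
p[-4,-1,3,7/2] = (189/4 - 6) / (7/2 - (-4)) = 11/2
p[-1,3,7/2,5] = (537/4 - 189/4) / (5 - (-1)) = 29/2
p[-4,-1,3,7/2,5] = (29/2 - 11/2) / (5 - (-4)) = 1

1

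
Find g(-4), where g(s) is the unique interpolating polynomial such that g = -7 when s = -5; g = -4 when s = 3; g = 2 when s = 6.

-337/44

Evaluate each Lagrange basis at s = -4:
L_0(-4) = (-7)·(-10)/[(-8)·(-11)] = 35/44
L_1(-4) = (1)·(-10)/[(8)·(-3)] = 5/12
L_2(-4) = (1)·(-7)/[(11)·(3)] = -7/33
Sum: (-7)·(35/44) + (-4)·(5/12) + 2·(-7/33) = -337/44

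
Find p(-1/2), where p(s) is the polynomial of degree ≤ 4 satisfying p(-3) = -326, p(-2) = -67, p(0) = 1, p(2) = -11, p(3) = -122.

29/16

Evaluate each Lagrange basis at s = -1/2:
L_0(-1/2) = (3/2)·(-1/2)·(-5/2)·(-7/2)/[(-1)·(-3)·(-5)·(-6)] = -7/96
L_1(-1/2) = (5/2)·(-1/2)·(-5/2)·(-7/2)/[(1)·(-2)·(-4)·(-5)] = 35/128
L_2(-1/2) = (5/2)·(3/2)·(-5/2)·(-7/2)/[(3)·(2)·(-2)·(-3)] = 175/192
L_3(-1/2) = (5/2)·(3/2)·(-1/2)·(-7/2)/[(5)·(4)·(2)·(-1)] = -21/128
L_4(-1/2) = (5/2)·(3/2)·(-1/2)·(-5/2)/[(6)·(5)·(3)·(1)] = 5/96
Sum: (-326)·(-7/96) + (-67)·(35/128) + 1·(175/192) + (-11)·(-21/128) + (-122)·(5/96) = 29/16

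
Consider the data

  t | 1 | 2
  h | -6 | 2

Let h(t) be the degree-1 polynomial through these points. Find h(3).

L_0(3) = (1)/[(-1)] = -1
L_1(3) = (2)/[(1)] = 2
Sum: (-6)·(-1) + 2·(2) = 10

10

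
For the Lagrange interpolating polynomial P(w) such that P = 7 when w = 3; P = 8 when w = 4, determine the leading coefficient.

1

Build the Lagrange basis polynomials:
L_0(w) = (w - 4) / [-1] = -w + 4
L_1(w) = (w - 3) / [1] = w - 3
P(w) = 7·L_0 + 8·L_1
Only the coefficient of w is needed; take it from each L_i and combine:
7·(-1) + 8·(1) = 1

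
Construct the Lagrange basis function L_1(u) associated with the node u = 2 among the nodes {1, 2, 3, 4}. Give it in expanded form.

L_1(u) = (1/2)u^3 - 4u^2 + (19/2)u - 6

L_1(u) = (u - 1)(u - 3)(u - 4) / [(1)·(-1)·(-2)]
       = (u^3 - 8u^2 + 19u - 12) / (2)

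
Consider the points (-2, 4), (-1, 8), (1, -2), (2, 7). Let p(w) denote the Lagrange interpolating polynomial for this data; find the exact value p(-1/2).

179/32

L_0(-1/2) = (1/2)·(-3/2)·(-5/2)/[(-1)·(-3)·(-4)] = -5/32
L_1(-1/2) = (3/2)·(-3/2)·(-5/2)/[(1)·(-2)·(-3)] = 15/16
L_2(-1/2) = (3/2)·(1/2)·(-5/2)/[(3)·(2)·(-1)] = 5/16
L_3(-1/2) = (3/2)·(1/2)·(-3/2)/[(4)·(3)·(1)] = -3/32
Sum: 4·(-5/32) + 8·(15/16) + (-2)·(5/16) + 7·(-3/32) = 179/32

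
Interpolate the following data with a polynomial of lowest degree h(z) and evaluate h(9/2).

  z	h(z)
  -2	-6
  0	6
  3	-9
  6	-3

L_0(9/2) = (9/2)·(3/2)·(-3/2)/[(-2)·(-5)·(-8)] = 81/640
L_1(9/2) = (13/2)·(3/2)·(-3/2)/[(2)·(-3)·(-6)] = -13/32
L_2(9/2) = (13/2)·(9/2)·(-3/2)/[(5)·(3)·(-3)] = 39/40
L_3(9/2) = (13/2)·(9/2)·(3/2)/[(8)·(6)·(3)] = 39/128
Sum: (-6)·(81/640) + 6·(-13/32) + (-9)·(39/40) + (-3)·(39/128) = -8247/640

-8247/640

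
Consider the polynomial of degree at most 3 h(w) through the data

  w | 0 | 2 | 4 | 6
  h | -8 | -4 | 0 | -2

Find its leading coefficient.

-1/8

L_0(w) = (w - 2)(w - 4)(w - 6) / [-48] = -(1/48)w^3 + (1/4)w^2 - (11/12)w + 1
L_1(w) = w(w - 4)(w - 6) / [16] = (1/16)w^3 - (5/8)w^2 + (3/2)w
L_2(w) = w(w - 2)(w - 6) / [-16] = -(1/16)w^3 + (1/2)w^2 - (3/4)w
L_3(w) = w(w - 2)(w - 4) / [48] = (1/48)w^3 - (1/8)w^2 + (1/6)w
h(w) = (-8)·L_0 + (-4)·L_1 + 0·L_2 + (-2)·L_3
Only the coefficient of w^3 is needed; take it from each L_i and combine:
(-8)·(-1/48) + (-4)·(1/16) + 0·(-1/16) + (-2)·(1/48) = -1/8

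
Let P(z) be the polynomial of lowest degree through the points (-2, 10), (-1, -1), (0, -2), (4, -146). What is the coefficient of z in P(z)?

L_0(z) = (z + 1)z(z - 4) / [-12] = -(1/12)z^3 + (1/4)z^2 + (1/3)z
L_1(z) = (z + 2)z(z - 4) / [5] = (1/5)z^3 - (2/5)z^2 - (8/5)z
L_2(z) = (z + 2)(z + 1)(z - 4) / [-8] = -(1/8)z^3 + (1/8)z^2 + (5/4)z + 1
L_3(z) = (z + 2)(z + 1)z / [120] = (1/120)z^3 + (1/40)z^2 + (1/60)z
P(z) = 10·L_0 + (-1)·L_1 + (-2)·L_2 + (-146)·L_3
Only the coefficient of z is needed; take it from each L_i and combine:
10·(1/3) + (-1)·(-8/5) + (-2)·(5/4) + (-146)·(1/60) = 0

0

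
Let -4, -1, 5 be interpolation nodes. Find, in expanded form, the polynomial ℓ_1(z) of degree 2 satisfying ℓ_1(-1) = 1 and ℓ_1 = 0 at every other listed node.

ℓ_1(z) = -(1/18)z^2 + (1/18)z + 10/9

ℓ_1(z) = (z + 4)(z - 5) / [(3)·(-6)]
       = (z^2 - z - 20) / (-18)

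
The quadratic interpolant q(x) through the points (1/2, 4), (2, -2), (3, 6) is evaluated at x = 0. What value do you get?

L_0(0) = (-2)·(-3)/[(-3/2)·(-5/2)] = 8/5
L_1(0) = (-1/2)·(-3)/[(3/2)·(-1)] = -1
L_2(0) = (-1/2)·(-2)/[(5/2)·(1)] = 2/5
Sum: 4·(8/5) + (-2)·(-1) + 6·(2/5) = 54/5

54/5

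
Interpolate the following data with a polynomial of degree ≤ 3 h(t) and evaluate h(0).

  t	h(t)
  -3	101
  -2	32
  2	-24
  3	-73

-4

L_0(0) = (2)·(-2)·(-3)/[(-1)·(-5)·(-6)] = -2/5
L_1(0) = (3)·(-2)·(-3)/[(1)·(-4)·(-5)] = 9/10
L_2(0) = (3)·(2)·(-3)/[(5)·(4)·(-1)] = 9/10
L_3(0) = (3)·(2)·(-2)/[(6)·(5)·(1)] = -2/5
Sum: 101·(-2/5) + 32·(9/10) + (-24)·(9/10) + (-73)·(-2/5) = -4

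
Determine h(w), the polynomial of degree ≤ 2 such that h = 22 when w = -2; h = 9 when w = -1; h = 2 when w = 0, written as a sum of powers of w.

Newton's divided differences:
h[-2,-1] = (9 - 22) / (-1 - (-2)) = -13
h[-1,0] = (2 - 9) / (0 - (-1)) = -7
h[-2,-1,0] = (-7 - (-13)) / (0 - (-2)) = 3
h(w) = 22 + (-13)·(w + 2) + 3·(w + 2)(w + 1)
Expanding: h(w) = 3w^2 - 4w + 2

h(w) = 3w^2 - 4w + 2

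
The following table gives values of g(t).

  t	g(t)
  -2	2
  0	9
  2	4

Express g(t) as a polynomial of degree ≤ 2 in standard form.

g(t) = -(3/2)t^2 + (1/2)t + 9

Newton's divided differences:
g[-2,0] = (9 - 2) / (0 - (-2)) = 7/2
g[0,2] = (4 - 9) / (2 - 0) = -5/2
g[-2,0,2] = (-5/2 - 7/2) / (2 - (-2)) = -3/2
g(t) = 2 + (7/2)·(t + 2) + (-3/2)·(t + 2)t
Expanding: g(t) = -(3/2)t^2 + (1/2)t + 9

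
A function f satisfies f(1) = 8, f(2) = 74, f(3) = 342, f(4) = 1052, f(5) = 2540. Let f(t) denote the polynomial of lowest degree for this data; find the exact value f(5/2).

Using Newton's divided-difference form:
f[1,2] = (74 - 8) / (2 - 1) = 66
f[2,3] = (342 - 74) / (3 - 2) = 268
f[3,4] = (1052 - 342) / (4 - 3) = 710
f[4,5] = (2540 - 1052) / (5 - 4) = 1488
f[1,2,3] = (268 - 66) / (3 - 1) = 101
f[2,3,4] = (710 - 268) / (4 - 2) = 221
f[3,4,5] = (1488 - 710) / (5 - 3) = 389
f[1,2,3,4] = (221 - 101) / (4 - 1) = 40
f[2,3,4,5] = (389 - 221) / (5 - 2) = 56
f[1,2,3,4,5] = (56 - 40) / (5 - 1) = 4
f(5/2) = 8 + 66·(3/2) + 101·(3/2)·(1/2) + 40·(3/2)·(1/2)·(-1/2) + 4·(3/2)·(1/2)·(-1/2)·(-3/2) = 170

170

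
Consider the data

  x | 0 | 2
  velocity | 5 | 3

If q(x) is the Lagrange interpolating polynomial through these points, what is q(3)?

L_0(3) = (1)/[(-2)] = -1/2
L_1(3) = (3)/[(2)] = 3/2
Sum: 5·(-1/2) + 3·(3/2) = 2

2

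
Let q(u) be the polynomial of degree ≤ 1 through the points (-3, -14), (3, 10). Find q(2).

Evaluate each Lagrange basis at u = 2:
L_0(2) = (-1)/[(-6)] = 1/6
L_1(2) = (5)/[(6)] = 5/6
Sum: (-14)·(1/6) + 10·(5/6) = 6

6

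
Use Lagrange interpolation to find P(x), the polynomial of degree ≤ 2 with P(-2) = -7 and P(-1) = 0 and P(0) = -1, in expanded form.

Build the Lagrange basis polynomials:
L_0(x) = (x + 1)x / [2] = (1/2)x^2 + (1/2)x
L_1(x) = (x + 2)x / [-1] = -x^2 - 2x
L_2(x) = (x + 2)(x + 1) / [2] = (1/2)x^2 + (3/2)x + 1
P(x) = (-7)·L_0 + 0·L_1 + (-1)·L_2
  (-7)·L_0(x) = -(7/2)x^2 - (7/2)x
  0·L_1(x) = 0
  (-1)·L_2(x) = -(1/2)x^2 - (3/2)x - 1
Adding term by term: -4x^2 - 5x - 1

P(x) = -4x^2 - 5x - 1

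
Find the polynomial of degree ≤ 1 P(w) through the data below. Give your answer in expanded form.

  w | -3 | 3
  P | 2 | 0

P(w) = -(1/3)w + 1

Build the Lagrange basis polynomials:
L_0(w) = (w - 3) / [-6] = -(1/6)w + 1/2
L_1(w) = (w + 3) / [6] = (1/6)w + 1/2
P(w) = 2·L_0 + 0·L_1
  2·L_0(w) = -(1/3)w + 1
  0·L_1(w) = 0
Adding term by term: -(1/3)w + 1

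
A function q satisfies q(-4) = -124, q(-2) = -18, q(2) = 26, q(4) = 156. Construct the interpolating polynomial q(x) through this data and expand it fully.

Build the Lagrange basis polynomials:
L_0(x) = (x + 2)(x - 2)(x - 4) / [-96] = -(1/96)x^3 + (1/24)x^2 + (1/24)x - 1/6
L_1(x) = (x + 4)(x - 2)(x - 4) / [48] = (1/48)x^3 - (1/24)x^2 - (1/3)x + 2/3
L_2(x) = (x + 4)(x + 2)(x - 4) / [-48] = -(1/48)x^3 - (1/24)x^2 + (1/3)x + 2/3
L_3(x) = (x + 4)(x + 2)(x - 2) / [96] = (1/96)x^3 + (1/24)x^2 - (1/24)x - 1/6
q(x) = (-124)·L_0 + (-18)·L_1 + 26·L_2 + 156·L_3
  (-124)·L_0(x) = (31/24)x^3 - (31/6)x^2 - (31/6)x + 62/3
  (-18)·L_1(x) = -(3/8)x^3 + (3/4)x^2 + 6x - 12
  26·L_2(x) = -(13/24)x^3 - (13/12)x^2 + (26/3)x + 52/3
  156·L_3(x) = (13/8)x^3 + (13/2)x^2 - (13/2)x - 26
Adding term by term: 2x^3 + x^2 + 3x

q(x) = 2x^3 + x^2 + 3x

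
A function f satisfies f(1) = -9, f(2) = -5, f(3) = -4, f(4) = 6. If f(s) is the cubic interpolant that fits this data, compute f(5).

L_0(5) = (3)·(2)·(1)/[(-1)·(-2)·(-3)] = -1
L_1(5) = (4)·(2)·(1)/[(1)·(-1)·(-2)] = 4
L_2(5) = (4)·(3)·(1)/[(2)·(1)·(-1)] = -6
L_3(5) = (4)·(3)·(2)/[(3)·(2)·(1)] = 4
Sum: (-9)·(-1) + (-5)·(4) + (-4)·(-6) + 6·(4) = 37

37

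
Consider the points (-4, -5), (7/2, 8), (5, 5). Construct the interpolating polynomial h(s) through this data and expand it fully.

h(s) = -(56/135)s^2 + (206/135)s + 209/27

Newton's divided differences:
h[-4,7/2] = (8 - (-5)) / (7/2 - (-4)) = 26/15
h[7/2,5] = (5 - 8) / (5 - 7/2) = -2
h[-4,7/2,5] = (-2 - 26/15) / (5 - (-4)) = -56/135
h(s) = -5 + (26/15)·(s + 4) + (-56/135)·(s + 4)(s - 7/2)
Expanding: h(s) = -(56/135)s^2 + (206/135)s + 209/27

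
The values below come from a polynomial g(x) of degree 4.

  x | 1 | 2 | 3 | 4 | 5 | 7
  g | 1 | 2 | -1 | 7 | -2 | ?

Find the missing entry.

The 5 known values determine g uniquely (degree ≤ 4).
Evaluate each Lagrange basis at x = 7:
L_0(7) = (5)·(4)·(3)·(2)/[(-1)·(-2)·(-3)·(-4)] = 5
L_1(7) = (6)·(4)·(3)·(2)/[(1)·(-1)·(-2)·(-3)] = -24
L_2(7) = (6)·(5)·(3)·(2)/[(2)·(1)·(-1)·(-2)] = 45
L_3(7) = (6)·(5)·(4)·(2)/[(3)·(2)·(1)·(-1)] = -40
L_4(7) = (6)·(5)·(4)·(3)/[(4)·(3)·(2)·(1)] = 15
Sum: 1·(5) + 2·(-24) + (-1)·(45) + 7·(-40) + (-2)·(15) = -398

-398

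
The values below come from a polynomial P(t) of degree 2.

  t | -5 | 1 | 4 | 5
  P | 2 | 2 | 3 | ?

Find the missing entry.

The 3 known values determine P uniquely (degree ≤ 2).
L_0(5) = (4)·(1)/[(-6)·(-9)] = 2/27
L_1(5) = (10)·(1)/[(6)·(-3)] = -5/9
L_2(5) = (10)·(4)/[(9)·(3)] = 40/27
Sum: 2·(2/27) + 2·(-5/9) + 3·(40/27) = 94/27

94/27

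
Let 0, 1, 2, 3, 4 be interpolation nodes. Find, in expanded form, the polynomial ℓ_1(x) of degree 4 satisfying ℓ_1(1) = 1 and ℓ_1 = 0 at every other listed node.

ℓ_1(x) = x(x - 2)(x - 3)(x - 4) / [(1)·(-1)·(-2)·(-3)]
       = (x^4 - 9x^3 + 26x^2 - 24x) / (-6)

ℓ_1(x) = -(1/6)x^4 + (3/2)x^3 - (13/3)x^2 + 4x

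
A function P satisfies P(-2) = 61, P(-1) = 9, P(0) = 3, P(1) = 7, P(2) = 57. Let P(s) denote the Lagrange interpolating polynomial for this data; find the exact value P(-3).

Evaluate each Lagrange basis at s = -3:
L_0(-3) = (-2)·(-3)·(-4)·(-5)/[(-1)·(-2)·(-3)·(-4)] = 5
L_1(-3) = (-1)·(-3)·(-4)·(-5)/[(1)·(-1)·(-2)·(-3)] = -10
L_2(-3) = (-1)·(-2)·(-4)·(-5)/[(2)·(1)·(-1)·(-2)] = 10
L_3(-3) = (-1)·(-2)·(-3)·(-5)/[(3)·(2)·(1)·(-1)] = -5
L_4(-3) = (-1)·(-2)·(-3)·(-4)/[(4)·(3)·(2)·(1)] = 1
Sum: 61·(5) + 9·(-10) + 3·(10) + 7·(-5) + 57·(1) = 267

267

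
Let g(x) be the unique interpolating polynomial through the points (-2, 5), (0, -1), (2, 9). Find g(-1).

0

L_0(-1) = (-1)·(-3)/[(-2)·(-4)] = 3/8
L_1(-1) = (1)·(-3)/[(2)·(-2)] = 3/4
L_2(-1) = (1)·(-1)/[(4)·(2)] = -1/8
Sum: 5·(3/8) + (-1)·(3/4) + 9·(-1/8) = 0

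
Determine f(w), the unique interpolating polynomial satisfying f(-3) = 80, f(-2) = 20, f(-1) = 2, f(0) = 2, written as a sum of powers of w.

Newton's divided differences:
f[-3,-2] = (20 - 80) / (-2 - (-3)) = -60
f[-2,-1] = (2 - 20) / (-1 - (-2)) = -18
f[-1,0] = (2 - 2) / (0 - (-1)) = 0
f[-3,-2,-1] = (-18 - (-60)) / (-1 - (-3)) = 21
f[-2,-1,0] = (0 - (-18)) / (0 - (-2)) = 9
f[-3,-2,-1,0] = (9 - 21) / (0 - (-3)) = -4
f(w) = 80 + (-60)·(w + 3) + 21·(w + 3)(w + 2) + (-4)·(w + 3)(w + 2)(w + 1)
Expanding: f(w) = -4w^3 - 3w^2 + w + 2

f(w) = -4w^3 - 3w^2 + w + 2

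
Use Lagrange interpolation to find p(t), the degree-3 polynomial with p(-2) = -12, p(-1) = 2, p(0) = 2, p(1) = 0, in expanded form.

p(t) = 2t^3 - t^2 - 3t + 2

Build the Lagrange basis polynomials:
L_0(t) = (t + 1)t(t - 1) / [-6] = -(1/6)t^3 + (1/6)t
L_1(t) = (t + 2)t(t - 1) / [2] = (1/2)t^3 + (1/2)t^2 - t
L_2(t) = (t + 2)(t + 1)(t - 1) / [-2] = -(1/2)t^3 - t^2 + (1/2)t + 1
L_3(t) = (t + 2)(t + 1)t / [6] = (1/6)t^3 + (1/2)t^2 + (1/3)t
p(t) = (-12)·L_0 + 2·L_1 + 2·L_2 + 0·L_3
  (-12)·L_0(t) = 2t^3 - 2t
  2·L_1(t) = t^3 + t^2 - 2t
  2·L_2(t) = -t^3 - 2t^2 + t + 2
  0·L_3(t) = 0
Adding term by term: 2t^3 - t^2 - 3t + 2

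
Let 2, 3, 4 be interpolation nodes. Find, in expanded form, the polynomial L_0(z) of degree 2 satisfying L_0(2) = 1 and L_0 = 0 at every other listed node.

L_0(z) = (z - 3)(z - 4) / [(-1)·(-2)]
       = (z^2 - 7z + 12) / (2)

L_0(z) = (1/2)z^2 - (7/2)z + 6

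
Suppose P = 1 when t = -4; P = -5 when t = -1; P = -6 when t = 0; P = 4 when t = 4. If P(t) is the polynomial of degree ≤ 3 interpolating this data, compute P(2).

-179/40

Using Newton's divided-difference form:
P[-4,-1] = (-5 - 1) / (-1 - (-4)) = -2
P[-1,0] = (-6 - (-5)) / (0 - (-1)) = -1
P[0,4] = (4 - (-6)) / (4 - 0) = 5/2
P[-4,-1,0] = (-1 - (-2)) / (0 - (-4)) = 1/4
P[-1,0,4] = (5/2 - (-1)) / (4 - (-1)) = 7/10
P[-4,-1,0,4] = (7/10 - 1/4) / (4 - (-4)) = 9/160
P(2) = 1 + (-2)·(6) + (1/4)·(6)·(3) + (9/160)·(6)·(3)·(2) = -179/40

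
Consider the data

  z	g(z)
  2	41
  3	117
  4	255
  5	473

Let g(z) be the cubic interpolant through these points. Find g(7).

Using Newton's divided-difference form:
g[2,3] = (117 - 41) / (3 - 2) = 76
g[3,4] = (255 - 117) / (4 - 3) = 138
g[4,5] = (473 - 255) / (5 - 4) = 218
g[2,3,4] = (138 - 76) / (4 - 2) = 31
g[3,4,5] = (218 - 138) / (5 - 3) = 40
g[2,3,4,5] = (40 - 31) / (5 - 2) = 3
g(7) = 41 + 76·(5) + 31·(5)·(4) + 3·(5)·(4)·(3) = 1221

1221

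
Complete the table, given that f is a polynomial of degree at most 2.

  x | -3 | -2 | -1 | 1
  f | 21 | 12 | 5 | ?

The 3 known values determine f uniquely (degree ≤ 2).
Evaluate each Lagrange basis at x = 1:
L_0(1) = (3)·(2)/[(-1)·(-2)] = 3
L_1(1) = (4)·(2)/[(1)·(-1)] = -8
L_2(1) = (4)·(3)/[(2)·(1)] = 6
Sum: 21·(3) + 12·(-8) + 5·(6) = -3

-3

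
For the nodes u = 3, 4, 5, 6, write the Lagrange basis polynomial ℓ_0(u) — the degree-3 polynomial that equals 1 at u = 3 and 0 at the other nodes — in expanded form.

ℓ_0(u) = (u - 4)(u - 5)(u - 6) / [(-1)·(-2)·(-3)]
       = (u^3 - 15u^2 + 74u - 120) / (-6)

ℓ_0(u) = -(1/6)u^3 + (5/2)u^2 - (37/3)u + 20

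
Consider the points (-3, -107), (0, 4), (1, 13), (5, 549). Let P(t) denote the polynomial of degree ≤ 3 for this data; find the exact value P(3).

Evaluate each Lagrange basis at t = 3:
L_0(3) = (3)·(2)·(-2)/[(-3)·(-4)·(-8)] = 1/8
L_1(3) = (6)·(2)·(-2)/[(3)·(-1)·(-5)] = -8/5
L_2(3) = (6)·(3)·(-2)/[(4)·(1)·(-4)] = 9/4
L_3(3) = (6)·(3)·(2)/[(8)·(5)·(4)] = 9/40
Sum: (-107)·(1/8) + 4·(-8/5) + 13·(9/4) + 549·(9/40) = 133

133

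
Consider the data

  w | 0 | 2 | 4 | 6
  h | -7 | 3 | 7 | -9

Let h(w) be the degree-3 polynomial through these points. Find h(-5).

269/8

Using Newton's divided-difference form:
h[0,2] = (3 - (-7)) / (2 - 0) = 5
h[2,4] = (7 - 3) / (4 - 2) = 2
h[4,6] = (-9 - 7) / (6 - 4) = -8
h[0,2,4] = (2 - 5) / (4 - 0) = -3/4
h[2,4,6] = (-8 - 2) / (6 - 2) = -5/2
h[0,2,4,6] = (-5/2 - (-3/4)) / (6 - 0) = -7/24
h(-5) = -7 + 5·(-5) + (-3/4)·(-5)·(-7) + (-7/24)·(-5)·(-7)·(-9) = 269/8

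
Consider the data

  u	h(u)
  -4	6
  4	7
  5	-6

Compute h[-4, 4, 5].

-35/24

h[-4,4] = (7 - 6) / (4 - (-4)) = 1/8
h[4,5] = (-6 - 7) / (5 - 4) = -13
h[-4,4,5] = (-13 - 1/8) / (5 - (-4)) = -35/24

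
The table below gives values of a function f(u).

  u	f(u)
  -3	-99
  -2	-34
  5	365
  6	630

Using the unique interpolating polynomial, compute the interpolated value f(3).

Evaluate each Lagrange basis at u = 3:
L_0(3) = (5)·(-2)·(-3)/[(-1)·(-8)·(-9)] = -5/12
L_1(3) = (6)·(-2)·(-3)/[(1)·(-7)·(-8)] = 9/14
L_2(3) = (6)·(5)·(-3)/[(8)·(7)·(-1)] = 45/28
L_3(3) = (6)·(5)·(-2)/[(9)·(8)·(1)] = -5/6
Sum: (-99)·(-5/12) + (-34)·(9/14) + 365·(45/28) + 630·(-5/6) = 81

81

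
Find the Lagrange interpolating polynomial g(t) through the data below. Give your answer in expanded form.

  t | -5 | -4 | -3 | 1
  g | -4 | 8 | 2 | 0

g(t) = (101/60)t^3 + (56/5)t^2 + (607/60)t - 23

L_0(t) = (t + 4)(t + 3)(t - 1) / [-12] = -(1/12)t^3 - (1/2)t^2 - (5/12)t + 1
L_1(t) = (t + 5)(t + 3)(t - 1) / [5] = (1/5)t^3 + (7/5)t^2 + (7/5)t - 3
L_2(t) = (t + 5)(t + 4)(t - 1) / [-8] = -(1/8)t^3 - t^2 - (11/8)t + 5/2
L_3(t) = (t + 5)(t + 4)(t + 3) / [120] = (1/120)t^3 + (1/10)t^2 + (47/120)t + 1/2
g(t) = (-4)·L_0 + 8·L_1 + 2·L_2 + 0·L_3
  (-4)·L_0(t) = (1/3)t^3 + 2t^2 + (5/3)t - 4
  8·L_1(t) = (8/5)t^3 + (56/5)t^2 + (56/5)t - 24
  2·L_2(t) = -(1/4)t^3 - 2t^2 - (11/4)t + 5
  0·L_3(t) = 0
Adding term by term: (101/60)t^3 + (56/5)t^2 + (607/60)t - 23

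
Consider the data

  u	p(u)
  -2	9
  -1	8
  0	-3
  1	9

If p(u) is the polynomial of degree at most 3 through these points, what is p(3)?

234

Using Newton's divided-difference form:
p[-2,-1] = (8 - 9) / (-1 - (-2)) = -1
p[-1,0] = (-3 - 8) / (0 - (-1)) = -11
p[0,1] = (9 - (-3)) / (1 - 0) = 12
p[-2,-1,0] = (-11 - (-1)) / (0 - (-2)) = -5
p[-1,0,1] = (12 - (-11)) / (1 - (-1)) = 23/2
p[-2,-1,0,1] = (23/2 - (-5)) / (1 - (-2)) = 11/2
p(3) = 9 + (-1)·(5) + (-5)·(5)·(4) + (11/2)·(5)·(4)·(3) = 234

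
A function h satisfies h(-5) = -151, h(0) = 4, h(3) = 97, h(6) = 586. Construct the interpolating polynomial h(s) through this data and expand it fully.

h(s) = 2s^3 + 4s^2 + s + 4

Newton's divided differences:
h[-5,0] = (4 - (-151)) / (0 - (-5)) = 31
h[0,3] = (97 - 4) / (3 - 0) = 31
h[3,6] = (586 - 97) / (6 - 3) = 163
h[-5,0,3] = (31 - 31) / (3 - (-5)) = 0
h[0,3,6] = (163 - 31) / (6 - 0) = 22
h[-5,0,3,6] = (22 - 0) / (6 - (-5)) = 2
h(s) = -151 + 31·(s + 5) + 2·(s + 5)s(s - 3)
Expanding: h(s) = 2s^3 + 4s^2 + s + 4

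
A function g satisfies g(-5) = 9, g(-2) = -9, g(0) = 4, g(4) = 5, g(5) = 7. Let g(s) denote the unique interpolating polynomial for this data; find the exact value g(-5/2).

L_0(-5/2) = (-1/2)·(-5/2)·(-13/2)·(-15/2)/[(-3)·(-5)·(-9)·(-10)] = 13/288
L_1(-5/2) = (5/2)·(-5/2)·(-13/2)·(-15/2)/[(3)·(-2)·(-6)·(-7)] = 1625/1344
L_2(-5/2) = (5/2)·(-1/2)·(-13/2)·(-15/2)/[(5)·(2)·(-4)·(-5)] = -39/128
L_3(-5/2) = (5/2)·(-1/2)·(-5/2)·(-15/2)/[(9)·(6)·(4)·(-1)] = 125/1152
L_4(-5/2) = (5/2)·(-1/2)·(-5/2)·(-13/2)/[(10)·(7)·(5)·(1)] = -13/224
Sum: 9·(13/288) + (-9)·(1625/1344) + 4·(-39/128) + 5·(125/1152) + 7·(-13/224) = -93203/8064

-93203/8064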